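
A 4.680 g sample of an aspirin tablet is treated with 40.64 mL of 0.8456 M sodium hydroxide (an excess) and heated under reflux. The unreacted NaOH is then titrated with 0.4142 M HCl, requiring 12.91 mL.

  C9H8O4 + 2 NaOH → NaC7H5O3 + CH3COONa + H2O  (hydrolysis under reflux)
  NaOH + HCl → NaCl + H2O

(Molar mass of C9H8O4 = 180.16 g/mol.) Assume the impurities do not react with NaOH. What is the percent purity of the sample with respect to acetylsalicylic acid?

n(NaOH) added = 0.04064 × 0.8456 = 0.03437 mol
n(HCl) used in back-titration = 0.01291 × 0.4142 = 5.347 × 10^-3 mol
n(NaOH) left over = 5.347 × 10^-3 mol (1:1 ratio)
n(NaOH) consumed by analyte = 0.03437 − 5.347 × 10^-3 = 0.02902 mol
From the 1:2 ratio, n(C9H8O4) = 1/2 × 0.02902 = 0.01451 mol
mass of C9H8O4 = 0.01451 × 180.16 = 2.614 g
% C9H8O4 = 2.614 / 4.680 × 100 = 55.85 %

55.85 %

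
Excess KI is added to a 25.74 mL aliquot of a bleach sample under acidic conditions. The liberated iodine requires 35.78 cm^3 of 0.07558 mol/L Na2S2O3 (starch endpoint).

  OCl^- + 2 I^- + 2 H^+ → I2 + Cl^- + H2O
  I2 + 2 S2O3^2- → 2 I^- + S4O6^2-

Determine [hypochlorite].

0.05253 mol/L

n(S2O3^2-) = 0.03578 × 0.07558 = 2.704 × 10^-3 mol
n(I2) = n(S2O3^2-)/2 = 1.352 × 10^-3 mol
n(OCl^-) in the aliquot = 1.352 × 10^-3 mol (1:1 ratio)
[OCl^-] = 1.352 × 10^-3 / 0.02574 = 0.05253 mol/L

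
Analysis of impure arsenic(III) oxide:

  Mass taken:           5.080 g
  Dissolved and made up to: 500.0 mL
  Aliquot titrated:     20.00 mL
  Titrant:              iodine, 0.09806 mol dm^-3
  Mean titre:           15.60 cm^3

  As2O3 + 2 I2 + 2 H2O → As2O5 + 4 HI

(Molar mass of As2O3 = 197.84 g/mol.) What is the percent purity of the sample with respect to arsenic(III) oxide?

n(I2) per titration = 0.01560 × 0.09806 = 1.530 × 10^-3 mol
From the 1:2 ratio, n(As2O3) in each aliquot = 1/2 × 1.530 × 10^-3 = 7.649 × 10^-4 mol
n(As2O3) in the whole flask = 7.649 × 10^-4 × 500.0/20.00 = 0.01912 mol
mass of As2O3 = 0.01912 × 197.84 = 3.783 g
% As2O3 = 3.783 / 5.080 × 100 = 74.47 %

74.47 %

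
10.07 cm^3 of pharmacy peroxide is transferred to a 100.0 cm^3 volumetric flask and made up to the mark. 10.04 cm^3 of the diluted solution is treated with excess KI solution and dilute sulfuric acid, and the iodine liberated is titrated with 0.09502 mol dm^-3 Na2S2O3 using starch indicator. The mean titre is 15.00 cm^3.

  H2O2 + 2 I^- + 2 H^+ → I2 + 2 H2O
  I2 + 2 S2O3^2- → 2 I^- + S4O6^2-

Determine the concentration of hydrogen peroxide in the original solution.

0.7049 mol/L

n(S2O3^2-) = 0.01500 × 0.09502 = 1.425 × 10^-3 mol
n(I2) = n(S2O3^2-)/2 = 7.127 × 10^-4 mol
n(H2O2) in the aliquot = 7.127 × 10^-4 mol (1:1 ratio)
[H2O2]_dilute = 7.127 × 10^-4 / 0.01004 = 0.07098 mol/L
[H2O2]_original = 0.07098 × 100.0/10.07 = 0.7049 mol/L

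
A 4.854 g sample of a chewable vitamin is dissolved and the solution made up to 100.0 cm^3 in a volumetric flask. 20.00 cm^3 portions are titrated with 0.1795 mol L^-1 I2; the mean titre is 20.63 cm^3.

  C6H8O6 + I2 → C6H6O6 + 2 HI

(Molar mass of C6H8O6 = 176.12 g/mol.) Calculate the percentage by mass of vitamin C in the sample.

n(I2) per titration = 0.02063 × 0.1795 = 3.703 × 10^-3 mol
n(C6H8O6) in each aliquot = 3.703 × 10^-3 mol (1:1 ratio)
n(C6H8O6) in the whole flask = 3.703 × 10^-3 × 100.0/20.00 = 0.01852 mol
mass of C6H8O6 = 0.01852 × 176.12 = 3.261 g
% C6H8O6 = 3.261 / 4.854 × 100 = 67.18 %

67.18 %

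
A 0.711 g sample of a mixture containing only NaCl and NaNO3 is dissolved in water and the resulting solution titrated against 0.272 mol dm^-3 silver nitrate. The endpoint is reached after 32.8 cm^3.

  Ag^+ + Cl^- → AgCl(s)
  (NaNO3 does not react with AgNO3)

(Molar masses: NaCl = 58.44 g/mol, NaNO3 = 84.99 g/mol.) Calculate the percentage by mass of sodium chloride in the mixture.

73.3 %

n(AgNO3) = 0.0328 × 0.272 = 8.92 × 10^-3 mol
Let x = n(NaCl), y = n(NaNO3).
Titrant: 1x = 8.92 × 10^-3;  mass: 58.44x + 84.99y = 0.711
Solving, x = 8.92 × 10^-3 mol, y = 2.23 × 10^-3 mol
mass of NaCl = 8.92 × 10^-3 × 58.44 = 0.521 g
% NaCl = 0.521 / 0.711 × 100 = 73.3 %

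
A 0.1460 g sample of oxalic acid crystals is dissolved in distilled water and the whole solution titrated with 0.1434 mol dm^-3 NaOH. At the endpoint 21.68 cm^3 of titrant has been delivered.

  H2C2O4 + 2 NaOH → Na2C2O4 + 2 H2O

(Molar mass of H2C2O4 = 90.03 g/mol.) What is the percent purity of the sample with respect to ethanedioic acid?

95.85 %

n(NaOH) = 0.02168 L × 0.1434 mol/L = 3.109 × 10^-3 mol
From the 1:2 ratio, n(H2C2O4) = 1/2 × 3.109 × 10^-3 = 1.554 × 10^-3 mol
mass of H2C2O4 = 1.554 × 10^-3 × 90.03 g/mol = 0.1399 g
% H2C2O4 = 0.1399 / 0.1460 × 100 = 95.85 %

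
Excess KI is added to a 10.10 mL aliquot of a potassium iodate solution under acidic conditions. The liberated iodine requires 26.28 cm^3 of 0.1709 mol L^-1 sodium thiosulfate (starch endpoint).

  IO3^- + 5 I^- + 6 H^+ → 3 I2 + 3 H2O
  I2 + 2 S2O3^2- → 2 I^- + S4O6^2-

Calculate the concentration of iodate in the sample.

n(S2O3^2-) = 0.02628 × 0.1709 = 4.491 × 10^-3 mol
n(I2) = n(S2O3^2-)/2 = 2.246 × 10^-3 mol
From the 1:3 ratio, n(IO3^-) in the aliquot = 1/3 × 2.246 × 10^-3 = 7.485 × 10^-4 mol
[IO3^-] = 7.485 × 10^-4 / 0.01010 = 0.07411 mol/L

0.07411 mol/L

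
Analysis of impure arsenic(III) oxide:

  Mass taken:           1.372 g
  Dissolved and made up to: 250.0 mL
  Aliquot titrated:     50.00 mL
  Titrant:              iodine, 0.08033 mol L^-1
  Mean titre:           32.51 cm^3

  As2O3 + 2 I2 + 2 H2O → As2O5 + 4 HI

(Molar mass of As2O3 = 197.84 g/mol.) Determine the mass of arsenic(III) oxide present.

n(I2) per titration = 0.03251 × 0.08033 = 2.612 × 10^-3 mol
From the 1:2 ratio, n(As2O3) in each aliquot = 1/2 × 2.612 × 10^-3 = 1.306 × 10^-3 mol
n(As2O3) in the whole flask = 1.306 × 10^-3 × 250.0/50.00 = 6.529 × 10^-3 mol
mass of As2O3 = 6.529 × 10^-3 × 197.84 = 1.292 g

1.292 g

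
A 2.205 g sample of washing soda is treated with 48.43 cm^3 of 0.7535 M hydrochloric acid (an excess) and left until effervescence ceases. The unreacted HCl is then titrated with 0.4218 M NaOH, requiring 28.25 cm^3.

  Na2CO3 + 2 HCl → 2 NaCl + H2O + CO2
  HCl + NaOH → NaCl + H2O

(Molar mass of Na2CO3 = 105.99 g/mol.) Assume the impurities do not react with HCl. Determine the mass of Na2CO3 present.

1.302 g

n(HCl) added = 0.04843 × 0.7535 = 0.03649 mol
n(NaOH) used in back-titration = 0.02825 × 0.4218 = 0.01192 mol
n(HCl) left over = 0.01192 mol (1:1 ratio)
n(HCl) consumed by analyte = 0.03649 − 0.01192 = 0.02458 mol
From the 1:2 ratio, n(Na2CO3) = 1/2 × 0.02458 = 0.01229 mol
mass of Na2CO3 = 0.01229 × 105.99 = 1.302 g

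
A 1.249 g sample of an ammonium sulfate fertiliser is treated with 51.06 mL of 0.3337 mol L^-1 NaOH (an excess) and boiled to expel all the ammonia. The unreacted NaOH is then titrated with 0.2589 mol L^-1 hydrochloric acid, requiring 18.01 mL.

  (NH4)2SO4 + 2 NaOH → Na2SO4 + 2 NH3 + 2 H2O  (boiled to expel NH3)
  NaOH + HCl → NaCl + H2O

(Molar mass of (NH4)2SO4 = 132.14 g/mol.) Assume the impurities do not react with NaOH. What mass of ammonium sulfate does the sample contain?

0.8177 g

n(NaOH) added = 0.05106 × 0.3337 = 0.01704 mol
n(HCl) used in back-titration = 0.01801 × 0.2589 = 4.663 × 10^-3 mol
n(NaOH) left over = 4.663 × 10^-3 mol (1:1 ratio)
n(NaOH) consumed by analyte = 0.01704 − 4.663 × 10^-3 = 0.01238 mol
From the 1:2 ratio, n((NH4)2SO4) = 1/2 × 0.01238 = 6.188 × 10^-3 mol
mass of (NH4)2SO4 = 6.188 × 10^-3 × 132.14 = 0.8177 g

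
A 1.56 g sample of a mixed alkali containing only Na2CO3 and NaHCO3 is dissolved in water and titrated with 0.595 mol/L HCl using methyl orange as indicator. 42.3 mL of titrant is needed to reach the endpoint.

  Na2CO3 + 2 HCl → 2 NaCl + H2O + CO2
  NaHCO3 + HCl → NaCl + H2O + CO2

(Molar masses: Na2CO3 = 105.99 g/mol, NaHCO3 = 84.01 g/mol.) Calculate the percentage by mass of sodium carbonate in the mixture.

60.7 %

n(HCl) = 0.0423 × 0.595 = 0.0252 mol
Let x = n(Na2CO3), y = n(NaHCO3).
Titrant: 2x + 1y = 0.0252;  mass: 105.99x + 84.01y = 1.56
Solving, x = 8.94 × 10^-3 mol, y = 7.29 × 10^-3 mol
mass of Na2CO3 = 8.94 × 10^-3 × 105.99 = 0.947 g
% Na2CO3 = 0.947 / 1.56 × 100 = 60.7 %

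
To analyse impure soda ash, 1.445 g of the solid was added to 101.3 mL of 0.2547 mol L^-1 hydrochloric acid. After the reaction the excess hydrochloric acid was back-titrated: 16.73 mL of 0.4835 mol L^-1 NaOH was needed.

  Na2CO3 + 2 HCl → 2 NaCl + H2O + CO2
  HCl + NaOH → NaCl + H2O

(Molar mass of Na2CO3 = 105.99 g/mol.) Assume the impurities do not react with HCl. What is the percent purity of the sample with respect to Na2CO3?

n(HCl) added = 0.1013 × 0.2547 = 0.02580 mol
n(NaOH) used in back-titration = 0.01673 × 0.4835 = 8.089 × 10^-3 mol
n(HCl) left over = 8.089 × 10^-3 mol (1:1 ratio)
n(HCl) consumed by analyte = 0.02580 − 8.089 × 10^-3 = 0.01771 mol
From the 1:2 ratio, n(Na2CO3) = 1/2 × 0.01771 = 8.856 × 10^-3 mol
mass of Na2CO3 = 8.856 × 10^-3 × 105.99 = 0.9387 g
% Na2CO3 = 0.9387 / 1.445 × 100 = 64.96 %

64.96 %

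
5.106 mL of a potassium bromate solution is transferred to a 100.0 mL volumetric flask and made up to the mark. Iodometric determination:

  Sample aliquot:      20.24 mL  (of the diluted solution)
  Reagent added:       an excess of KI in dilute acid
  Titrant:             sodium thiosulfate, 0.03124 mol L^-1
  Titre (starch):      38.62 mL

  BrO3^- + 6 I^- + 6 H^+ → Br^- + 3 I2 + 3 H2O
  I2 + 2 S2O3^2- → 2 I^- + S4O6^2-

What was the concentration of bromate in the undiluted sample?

n(S2O3^2-) = 0.03862 × 0.03124 = 1.206 × 10^-3 mol
n(I2) = n(S2O3^2-)/2 = 6.032 × 10^-4 mol
From the 1:3 ratio, n(BrO3^-) in the aliquot = 1/3 × 6.032 × 10^-4 = 2.011 × 10^-4 mol
[BrO3^-]_dilute = 2.011 × 10^-4 / 0.02024 = 0.009935 mol/L
[BrO3^-]_original = 0.009935 × 100.0/5.106 = 0.1946 mol/L

0.1946 mol/L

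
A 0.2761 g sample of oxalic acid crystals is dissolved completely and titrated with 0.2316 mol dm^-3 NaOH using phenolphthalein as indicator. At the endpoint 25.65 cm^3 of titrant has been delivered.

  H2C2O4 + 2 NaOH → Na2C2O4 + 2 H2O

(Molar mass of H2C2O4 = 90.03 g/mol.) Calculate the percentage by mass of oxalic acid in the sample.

n(NaOH) = 0.02565 L × 0.2316 mol/L = 5.941 × 10^-3 mol
From the 1:2 ratio, n(H2C2O4) = 1/2 × 5.941 × 10^-3 = 2.970 × 10^-3 mol
mass of H2C2O4 = 2.970 × 10^-3 × 90.03 g/mol = 0.2674 g
% H2C2O4 = 0.2674 / 0.2761 × 100 = 96.85 %

96.85 %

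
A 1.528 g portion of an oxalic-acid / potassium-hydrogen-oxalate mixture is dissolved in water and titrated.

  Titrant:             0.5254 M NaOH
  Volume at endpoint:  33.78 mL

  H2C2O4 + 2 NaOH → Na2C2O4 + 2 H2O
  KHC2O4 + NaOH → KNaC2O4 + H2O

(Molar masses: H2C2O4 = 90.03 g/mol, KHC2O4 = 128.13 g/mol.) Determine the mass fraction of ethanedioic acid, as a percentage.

n(NaOH) = 0.03378 × 0.5254 = 0.01775 mol
Let x = n(H2C2O4), y = n(KHC2O4).
Titrant: 2x + 1y = 0.01775;  mass: 90.03x + 128.13y = 1.528
Solving, x = 4.488 × 10^-3 mol, y = 8.772 × 10^-3 mol
mass of H2C2O4 = 4.488 × 10^-3 × 90.03 = 0.4041 g
% H2C2O4 = 0.4041 / 1.528 × 100 = 26.44 %

26.44 %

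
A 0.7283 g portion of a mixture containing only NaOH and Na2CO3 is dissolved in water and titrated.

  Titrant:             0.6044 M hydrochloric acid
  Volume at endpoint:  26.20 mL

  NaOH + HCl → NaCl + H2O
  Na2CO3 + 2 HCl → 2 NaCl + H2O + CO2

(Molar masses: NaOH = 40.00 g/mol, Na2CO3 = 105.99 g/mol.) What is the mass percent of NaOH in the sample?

46.87 %

n(HCl) = 0.02620 × 0.6044 = 0.01584 mol
Let x = n(NaOH), y = n(Na2CO3).
Titrant: 1x + 2y = 0.01584;  mass: 40.00x + 105.99y = 0.7283
Solving, x = 8.533 × 10^-3 mol, y = 3.651 × 10^-3 mol
mass of NaOH = 8.533 × 10^-3 × 40.00 = 0.3413 g
% NaOH = 0.3413 / 0.7283 × 100 = 46.87 %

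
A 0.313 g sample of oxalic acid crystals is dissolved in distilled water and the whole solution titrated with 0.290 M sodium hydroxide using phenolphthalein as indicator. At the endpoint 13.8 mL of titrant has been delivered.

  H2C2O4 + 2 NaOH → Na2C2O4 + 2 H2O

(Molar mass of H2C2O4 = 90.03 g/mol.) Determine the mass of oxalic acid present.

n(NaOH) = 0.0138 L × 0.290 mol/L = 4.00 × 10^-3 mol
From the 1:2 ratio, n(H2C2O4) = 1/2 × 4.00 × 10^-3 = 2.00 × 10^-3 mol
mass of H2C2O4 = 2.00 × 10^-3 × 90.03 g/mol = 0.180 g

0.180 g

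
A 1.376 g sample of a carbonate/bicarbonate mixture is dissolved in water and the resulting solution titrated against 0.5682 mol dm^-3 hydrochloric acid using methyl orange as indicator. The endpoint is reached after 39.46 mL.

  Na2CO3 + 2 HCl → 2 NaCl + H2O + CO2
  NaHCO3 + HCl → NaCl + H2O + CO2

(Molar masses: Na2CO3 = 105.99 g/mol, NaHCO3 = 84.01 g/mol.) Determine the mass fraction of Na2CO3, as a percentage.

n(HCl) = 0.03946 × 0.5682 = 0.02242 mol
Let x = n(Na2CO3), y = n(NaHCO3).
Titrant: 2x + 1y = 0.02242;  mass: 105.99x + 84.01y = 1.376
Solving, x = 8.183 × 10^-3 mol, y = 6.055 × 10^-3 mol
mass of Na2CO3 = 8.183 × 10^-3 × 105.99 = 0.8673 g
% Na2CO3 = 0.8673 / 1.376 × 100 = 63.03 %

63.03 %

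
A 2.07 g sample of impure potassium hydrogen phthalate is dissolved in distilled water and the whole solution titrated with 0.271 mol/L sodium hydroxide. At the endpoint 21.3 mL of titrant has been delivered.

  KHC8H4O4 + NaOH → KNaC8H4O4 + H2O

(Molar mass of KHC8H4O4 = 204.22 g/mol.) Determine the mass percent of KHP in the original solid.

n(NaOH) = 0.0213 L × 0.271 mol/L = 5.77 × 10^-3 mol
n(KHC8H4O4) = 5.77 × 10^-3 mol (1:1 ratio)
mass of KHC8H4O4 = 5.77 × 10^-3 × 204.22 g/mol = 1.18 g
% KHC8H4O4 = 1.18 / 2.07 × 100 = 56.9 %

56.9 %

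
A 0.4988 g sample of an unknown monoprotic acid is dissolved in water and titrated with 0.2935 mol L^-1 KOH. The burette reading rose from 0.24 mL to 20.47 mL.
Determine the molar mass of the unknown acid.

84.01 g/mol

n(KOH) = 0.02023 L × 0.2935 mol/L = 5.938 × 10^-3 mol
n(HA) = 5.938 × 10^-3 mol (1:1 ratio)
M = m / n = 0.4988 g / 5.938 × 10^-3 mol = 84.01 g/mol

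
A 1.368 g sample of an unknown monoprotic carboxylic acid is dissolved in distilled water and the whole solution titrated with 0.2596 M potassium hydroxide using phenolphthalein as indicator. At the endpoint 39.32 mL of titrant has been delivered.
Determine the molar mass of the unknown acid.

134.0 g/mol

n(KOH) = 0.03932 L × 0.2596 mol/L = 0.01021 mol
n(HA) = 0.01021 mol (1:1 ratio)
M = m / n = 1.368 g / 0.01021 mol = 134.0 g/mol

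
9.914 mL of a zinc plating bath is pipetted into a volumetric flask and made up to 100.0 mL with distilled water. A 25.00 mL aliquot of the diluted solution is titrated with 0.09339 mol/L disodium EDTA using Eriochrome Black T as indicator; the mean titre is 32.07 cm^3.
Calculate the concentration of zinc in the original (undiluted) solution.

Zn^2+ + EDTA^4- → [Zn(EDTA)]^2-
n(EDTA) = 0.03207 × 0.09339 = 2.995 × 10^-3 mol
n(Zn2+) in the aliquot = 2.995 × 10^-3 mol (1:1 ratio)
[Zn2+]_dilute = 2.995 × 10^-3 / 0.02500 = 0.1198 mol/L
Dilution factor = 100.0 / 9.914 = 10.09
[Zn2+]_stock = 0.1198 × 10.09 = 1.208 mol/L

1.208 mol/L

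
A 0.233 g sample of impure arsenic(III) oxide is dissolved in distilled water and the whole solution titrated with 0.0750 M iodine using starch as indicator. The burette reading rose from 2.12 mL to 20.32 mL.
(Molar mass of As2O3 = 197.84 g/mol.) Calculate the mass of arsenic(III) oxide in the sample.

As2O3 + 2 I2 + 2 H2O → As2O5 + 4 HI
n(I2) = 0.0182 L × 0.0750 mol/L = 1.36 × 10^-3 mol
From the 1:2 ratio, n(As2O3) = 1/2 × 1.36 × 10^-3 = 6.82 × 10^-4 mol
mass of As2O3 = 6.82 × 10^-4 × 197.84 g/mol = 0.135 g

0.135 g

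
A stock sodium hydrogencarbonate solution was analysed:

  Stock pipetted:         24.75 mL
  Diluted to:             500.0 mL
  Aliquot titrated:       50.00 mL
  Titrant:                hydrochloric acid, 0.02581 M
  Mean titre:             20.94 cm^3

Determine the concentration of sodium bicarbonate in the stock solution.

NaHCO3 + HCl → NaCl + H2O + CO2
n(HCl) = 0.02094 × 0.02581 = 5.405 × 10^-4 mol
n(NaHCO3) in the aliquot = 5.405 × 10^-4 mol (1:1 ratio)
[NaHCO3]_dilute = 5.405 × 10^-4 / 0.05000 = 0.01081 mol/L
Dilution factor = 500.0 / 24.75 = 20.20
[NaHCO3]_stock = 0.01081 × 20.20 = 0.2184 mol/L

0.2184 M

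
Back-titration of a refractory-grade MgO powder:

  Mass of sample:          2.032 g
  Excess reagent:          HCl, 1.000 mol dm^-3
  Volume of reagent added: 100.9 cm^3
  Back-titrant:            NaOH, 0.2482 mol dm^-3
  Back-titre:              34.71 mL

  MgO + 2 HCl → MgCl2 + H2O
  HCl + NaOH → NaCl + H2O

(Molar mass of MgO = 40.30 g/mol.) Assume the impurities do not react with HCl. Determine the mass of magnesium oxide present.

n(HCl) added = 0.1009 × 1.000 = 0.1009 mol
n(NaOH) used in back-titration = 0.03471 × 0.2482 = 8.615 × 10^-3 mol
n(HCl) left over = 8.615 × 10^-3 mol (1:1 ratio)
n(HCl) consumed by analyte = 0.1009 − 8.615 × 10^-3 = 0.09228 mol
From the 1:2 ratio, n(MgO) = 1/2 × 0.09228 = 0.04614 mol
mass of MgO = 0.04614 × 40.30 = 1.860 g

1.860 g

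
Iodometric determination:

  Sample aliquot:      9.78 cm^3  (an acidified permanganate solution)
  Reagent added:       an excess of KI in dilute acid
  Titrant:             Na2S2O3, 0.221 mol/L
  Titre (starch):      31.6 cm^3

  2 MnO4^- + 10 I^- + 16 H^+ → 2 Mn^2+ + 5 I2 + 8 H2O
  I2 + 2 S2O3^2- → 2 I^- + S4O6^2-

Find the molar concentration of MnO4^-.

0.143 mol/L

n(S2O3^2-) = 0.0316 × 0.221 = 6.98 × 10^-3 mol
n(I2) = n(S2O3^2-)/2 = 3.49 × 10^-3 mol
From the 2:5 ratio, n(MnO4^-) in the aliquot = 2/5 × 3.49 × 10^-3 = 1.40 × 10^-3 mol
[MnO4^-] = 1.40 × 10^-3 / 0.00978 = 0.143 mol/L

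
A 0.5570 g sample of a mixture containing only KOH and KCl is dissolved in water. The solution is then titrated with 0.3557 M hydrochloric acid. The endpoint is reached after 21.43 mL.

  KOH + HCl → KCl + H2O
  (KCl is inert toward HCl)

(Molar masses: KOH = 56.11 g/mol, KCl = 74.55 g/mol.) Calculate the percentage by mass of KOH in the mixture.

n(HCl) = 0.02143 × 0.3557 = 7.623 × 10^-3 mol
Let x = n(KOH), y = n(KCl).
Titrant: 1x = 7.623 × 10^-3;  mass: 56.11x + 74.55y = 0.5570
Solving, x = 7.623 × 10^-3 mol, y = 1.734 × 10^-3 mol
mass of KOH = 7.623 × 10^-3 × 56.11 = 0.4277 g
% KOH = 0.4277 / 0.5570 × 100 = 76.79 %

76.79 %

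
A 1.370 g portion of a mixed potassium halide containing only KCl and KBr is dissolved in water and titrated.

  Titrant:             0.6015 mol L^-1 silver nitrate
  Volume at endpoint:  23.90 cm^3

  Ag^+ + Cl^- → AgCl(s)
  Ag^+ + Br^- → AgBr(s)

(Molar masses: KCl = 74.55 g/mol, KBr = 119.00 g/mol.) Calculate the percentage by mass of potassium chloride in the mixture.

41.71 %

n(AgNO3) = 0.02390 × 0.6015 = 0.01438 mol
Let x = n(KCl), y = n(KBr).
Titrant: 1x + 1y = 0.01438;  mass: 74.55x + 119.00y = 1.370
Solving, x = 7.665 × 10^-3 mol, y = 6.710 × 10^-3 mol
mass of KCl = 7.665 × 10^-3 × 74.55 = 0.5715 g
% KCl = 0.5715 / 1.370 × 100 = 41.71 %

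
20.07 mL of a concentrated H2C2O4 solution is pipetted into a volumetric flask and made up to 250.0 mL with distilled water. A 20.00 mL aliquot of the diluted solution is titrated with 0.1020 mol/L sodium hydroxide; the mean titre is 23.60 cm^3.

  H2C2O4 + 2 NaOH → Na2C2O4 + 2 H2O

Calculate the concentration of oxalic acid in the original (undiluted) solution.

n(NaOH) = 0.02360 × 0.1020 = 2.407 × 10^-3 mol
From the 1:2 ratio, n(H2C2O4) in the aliquot = 1/2 × 2.407 × 10^-3 = 1.204 × 10^-3 mol
[H2C2O4]_dilute = 1.204 × 10^-3 / 0.02000 = 0.06018 mol/L
Dilution factor = 250.0 / 20.07 = 12.46
[H2C2O4]_stock = 0.06018 × 12.46 = 0.7496 mol/L

0.7496 mol/L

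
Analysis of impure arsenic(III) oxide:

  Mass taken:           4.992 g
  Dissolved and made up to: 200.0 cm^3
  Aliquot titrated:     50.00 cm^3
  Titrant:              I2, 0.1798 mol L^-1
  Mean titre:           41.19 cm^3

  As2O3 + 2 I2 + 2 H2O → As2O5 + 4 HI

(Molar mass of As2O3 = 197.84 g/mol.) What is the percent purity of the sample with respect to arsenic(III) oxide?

n(I2) per titration = 0.04119 × 0.1798 = 7.406 × 10^-3 mol
From the 1:2 ratio, n(As2O3) in each aliquot = 1/2 × 7.406 × 10^-3 = 3.703 × 10^-3 mol
n(As2O3) in the whole flask = 3.703 × 10^-3 × 200.0/50.00 = 0.01481 mol
mass of As2O3 = 0.01481 × 197.84 = 2.930 g
% As2O3 = 2.930 / 4.992 × 100 = 58.70 %

58.70 %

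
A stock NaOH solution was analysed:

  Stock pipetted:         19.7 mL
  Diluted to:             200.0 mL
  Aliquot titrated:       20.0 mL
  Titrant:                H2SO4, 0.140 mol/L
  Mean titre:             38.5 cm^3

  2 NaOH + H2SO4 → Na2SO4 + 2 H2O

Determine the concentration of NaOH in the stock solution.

5.47 mol/L

n(H2SO4) = 0.0385 × 0.140 = 5.39 × 10^-3 mol
From the 2:1 ratio, n(NaOH) in the aliquot = 2/1 × 5.39 × 10^-3 = 0.0108 mol
[NaOH]_dilute = 0.0108 / 0.0200 = 0.539 mol/L
Dilution factor = 200.0 / 19.7 = 10.15
[NaOH]_stock = 0.539 × 10.15 = 5.47 mol/L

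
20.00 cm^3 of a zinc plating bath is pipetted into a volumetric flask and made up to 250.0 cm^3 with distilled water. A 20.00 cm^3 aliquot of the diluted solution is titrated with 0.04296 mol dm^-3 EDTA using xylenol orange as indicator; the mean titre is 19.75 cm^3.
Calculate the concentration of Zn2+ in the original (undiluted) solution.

0.5303 mol/L

Zn^2+ + EDTA^4- → [Zn(EDTA)]^2-
n(EDTA) = 0.01975 × 0.04296 = 8.485 × 10^-4 mol
n(Zn2+) in the aliquot = 8.485 × 10^-4 mol (1:1 ratio)
[Zn2+]_dilute = 8.485 × 10^-4 / 0.02000 = 0.04242 mol/L
Dilution factor = 250.0 / 20.00 = 12.50
[Zn2+]_stock = 0.04242 × 12.50 = 0.5303 mol/L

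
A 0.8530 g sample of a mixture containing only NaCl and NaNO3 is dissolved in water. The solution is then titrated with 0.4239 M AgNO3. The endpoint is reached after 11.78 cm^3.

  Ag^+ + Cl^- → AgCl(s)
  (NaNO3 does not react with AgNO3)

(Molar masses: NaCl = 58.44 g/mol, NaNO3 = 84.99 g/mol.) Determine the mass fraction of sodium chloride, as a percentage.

n(AgNO3) = 0.01178 × 0.4239 = 4.994 × 10^-3 mol
Let x = n(NaCl), y = n(NaNO3).
Titrant: 1x = 4.994 × 10^-3;  mass: 58.44x + 84.99y = 0.8530
Solving, x = 4.994 × 10^-3 mol, y = 6.603 × 10^-3 mol
mass of NaCl = 4.994 × 10^-3 × 58.44 = 0.2918 g
% NaCl = 0.2918 / 0.8530 × 100 = 34.21 %

34.21 %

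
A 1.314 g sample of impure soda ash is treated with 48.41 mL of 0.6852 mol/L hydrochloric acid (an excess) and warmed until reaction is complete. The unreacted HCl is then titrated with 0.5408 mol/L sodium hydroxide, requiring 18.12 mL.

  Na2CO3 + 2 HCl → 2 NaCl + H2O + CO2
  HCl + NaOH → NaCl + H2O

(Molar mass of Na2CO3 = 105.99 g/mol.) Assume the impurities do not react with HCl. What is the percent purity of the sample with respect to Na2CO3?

94.26 %

n(HCl) added = 0.04841 × 0.6852 = 0.03317 mol
n(NaOH) used in back-titration = 0.01812 × 0.5408 = 9.799 × 10^-3 mol
n(HCl) left over = 9.799 × 10^-3 mol (1:1 ratio)
n(HCl) consumed by analyte = 0.03317 − 9.799 × 10^-3 = 0.02337 mol
From the 1:2 ratio, n(Na2CO3) = 1/2 × 0.02337 = 0.01169 mol
mass of Na2CO3 = 0.01169 × 105.99 = 1.239 g
% Na2CO3 = 1.239 / 1.314 × 100 = 94.26 %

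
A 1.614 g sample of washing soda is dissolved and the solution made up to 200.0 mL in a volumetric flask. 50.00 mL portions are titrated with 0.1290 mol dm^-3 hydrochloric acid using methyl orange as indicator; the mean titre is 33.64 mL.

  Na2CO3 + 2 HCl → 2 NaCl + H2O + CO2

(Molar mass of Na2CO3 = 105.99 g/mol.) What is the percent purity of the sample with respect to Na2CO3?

n(HCl) per titration = 0.03364 × 0.1290 = 4.340 × 10^-3 mol
From the 1:2 ratio, n(Na2CO3) in each aliquot = 1/2 × 4.340 × 10^-3 = 2.170 × 10^-3 mol
n(Na2CO3) in the whole flask = 2.170 × 10^-3 × 200.0/50.00 = 8.679 × 10^-3 mol
mass of Na2CO3 = 8.679 × 10^-3 × 105.99 = 0.9199 g
% Na2CO3 = 0.9199 / 1.614 × 100 = 57.00 %

57.00 %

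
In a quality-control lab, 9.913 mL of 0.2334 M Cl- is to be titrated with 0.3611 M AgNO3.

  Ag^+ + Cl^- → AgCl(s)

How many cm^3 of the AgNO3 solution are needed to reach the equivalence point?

6.407 mL

n(Cl-) = 0.009913 L × 0.2334 mol/L = 2.314 × 10^-3 mol
n(AgNO3) = 2.314 × 10^-3 mol (1:1 stoichiometry)
V(AgNO3) = 2.314 × 10^-3 mol / 0.3611 mol/L = 0.006407 L = 6.407 mL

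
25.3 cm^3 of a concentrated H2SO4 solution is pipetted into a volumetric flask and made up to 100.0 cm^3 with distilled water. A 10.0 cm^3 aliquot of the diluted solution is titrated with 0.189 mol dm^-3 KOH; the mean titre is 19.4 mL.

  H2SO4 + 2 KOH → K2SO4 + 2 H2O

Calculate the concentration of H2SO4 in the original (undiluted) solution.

n(KOH) = 0.0194 × 0.189 = 3.67 × 10^-3 mol
From the 1:2 ratio, n(H2SO4) in the aliquot = 1/2 × 3.67 × 10^-3 = 1.83 × 10^-3 mol
[H2SO4]_dilute = 1.83 × 10^-3 / 0.0100 = 0.183 mol/L
Dilution factor = 100.0 / 25.3 = 3.953
[H2SO4]_stock = 0.183 × 3.953 = 0.725 mol/L

0.725 mol/L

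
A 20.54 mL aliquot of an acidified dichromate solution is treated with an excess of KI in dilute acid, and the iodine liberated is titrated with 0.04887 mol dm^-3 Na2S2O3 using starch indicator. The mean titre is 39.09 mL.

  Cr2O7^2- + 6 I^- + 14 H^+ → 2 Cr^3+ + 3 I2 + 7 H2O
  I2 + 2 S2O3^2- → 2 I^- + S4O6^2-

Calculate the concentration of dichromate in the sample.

n(S2O3^2-) = 0.03909 × 0.04887 = 1.910 × 10^-3 mol
n(I2) = n(S2O3^2-)/2 = 9.552 × 10^-4 mol
From the 1:3 ratio, n(Cr2O7^2-) in the aliquot = 1/3 × 9.552 × 10^-4 = 3.184 × 10^-4 mol
[Cr2O7^2-] = 3.184 × 10^-4 / 0.02054 = 0.01550 mol/L

0.01550 mol/L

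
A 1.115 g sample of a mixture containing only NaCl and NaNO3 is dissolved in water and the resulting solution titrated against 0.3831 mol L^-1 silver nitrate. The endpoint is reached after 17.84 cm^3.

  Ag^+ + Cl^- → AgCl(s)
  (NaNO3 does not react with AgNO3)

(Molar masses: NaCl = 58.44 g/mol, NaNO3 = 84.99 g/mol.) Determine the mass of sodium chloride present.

0.3994 g

n(AgNO3) = 0.01784 × 0.3831 = 6.835 × 10^-3 mol
Let x = n(NaCl), y = n(NaNO3).
Titrant: 1x = 6.835 × 10^-3;  mass: 58.44x + 84.99y = 1.115
Solving, x = 6.835 × 10^-3 mol, y = 8.420 × 10^-3 mol
mass of NaCl = 6.835 × 10^-3 × 58.44 = 0.3994 g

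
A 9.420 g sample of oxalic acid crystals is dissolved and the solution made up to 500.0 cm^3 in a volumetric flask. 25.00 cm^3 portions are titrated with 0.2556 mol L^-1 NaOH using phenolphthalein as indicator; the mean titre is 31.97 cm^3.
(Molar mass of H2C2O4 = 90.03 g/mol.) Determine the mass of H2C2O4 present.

7.357 g

H2C2O4 + 2 NaOH → Na2C2O4 + 2 H2O
n(NaOH) per titration = 0.03197 × 0.2556 = 8.172 × 10^-3 mol
From the 1:2 ratio, n(H2C2O4) in each aliquot = 1/2 × 8.172 × 10^-3 = 4.086 × 10^-3 mol
n(H2C2O4) in the whole flask = 4.086 × 10^-3 × 500.0/25.00 = 0.08172 mol
mass of H2C2O4 = 0.08172 × 90.03 = 7.357 g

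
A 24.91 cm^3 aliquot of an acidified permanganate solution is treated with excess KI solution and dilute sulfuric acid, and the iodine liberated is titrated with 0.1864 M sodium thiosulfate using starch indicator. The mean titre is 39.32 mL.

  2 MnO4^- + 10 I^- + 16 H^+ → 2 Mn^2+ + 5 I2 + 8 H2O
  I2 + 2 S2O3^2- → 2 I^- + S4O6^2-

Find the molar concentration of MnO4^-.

n(S2O3^2-) = 0.03932 × 0.1864 = 7.329 × 10^-3 mol
n(I2) = n(S2O3^2-)/2 = 3.665 × 10^-3 mol
From the 2:5 ratio, n(MnO4^-) in the aliquot = 2/5 × 3.665 × 10^-3 = 1.466 × 10^-3 mol
[MnO4^-] = 1.466 × 10^-3 / 0.02491 = 0.05885 mol/L

0.05885 M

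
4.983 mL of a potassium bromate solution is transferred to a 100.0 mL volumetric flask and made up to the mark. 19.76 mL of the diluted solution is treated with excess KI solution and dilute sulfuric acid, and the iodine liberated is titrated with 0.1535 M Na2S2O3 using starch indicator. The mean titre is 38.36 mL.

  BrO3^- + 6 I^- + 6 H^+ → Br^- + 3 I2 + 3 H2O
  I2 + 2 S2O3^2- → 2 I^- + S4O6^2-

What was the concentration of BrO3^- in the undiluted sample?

0.9967 M

n(S2O3^2-) = 0.03836 × 0.1535 = 5.888 × 10^-3 mol
n(I2) = n(S2O3^2-)/2 = 2.944 × 10^-3 mol
From the 1:3 ratio, n(BrO3^-) in the aliquot = 1/3 × 2.944 × 10^-3 = 9.814 × 10^-4 mol
[BrO3^-]_dilute = 9.814 × 10^-4 / 0.01976 = 0.04966 mol/L
[BrO3^-]_original = 0.04966 × 100.0/4.983 = 0.9967 mol/L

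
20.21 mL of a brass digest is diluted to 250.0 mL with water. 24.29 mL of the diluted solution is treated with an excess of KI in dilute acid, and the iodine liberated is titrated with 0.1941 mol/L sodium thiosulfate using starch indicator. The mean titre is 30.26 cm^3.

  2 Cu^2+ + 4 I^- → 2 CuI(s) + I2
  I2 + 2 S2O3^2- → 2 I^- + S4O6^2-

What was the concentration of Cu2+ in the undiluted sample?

2.991 mol/L

n(S2O3^2-) = 0.03026 × 0.1941 = 5.873 × 10^-3 mol
n(I2) = n(S2O3^2-)/2 = 2.937 × 10^-3 mol
From the 2:1 ratio, n(Cu2+) in the aliquot = 2/1 × 2.937 × 10^-3 = 5.873 × 10^-3 mol
[Cu2+]_dilute = 5.873 × 10^-3 / 0.02429 = 0.2418 mol/L
[Cu2+]_original = 0.2418 × 250.0/20.21 = 2.991 mol/L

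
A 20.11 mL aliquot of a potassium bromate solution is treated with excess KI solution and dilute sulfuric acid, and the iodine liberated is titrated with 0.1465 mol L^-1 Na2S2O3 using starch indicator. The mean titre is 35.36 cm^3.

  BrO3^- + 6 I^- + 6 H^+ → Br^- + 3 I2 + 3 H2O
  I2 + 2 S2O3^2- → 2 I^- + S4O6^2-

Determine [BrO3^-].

0.04293 mol/L

n(S2O3^2-) = 0.03536 × 0.1465 = 5.180 × 10^-3 mol
n(I2) = n(S2O3^2-)/2 = 2.590 × 10^-3 mol
From the 1:3 ratio, n(BrO3^-) in the aliquot = 1/3 × 2.590 × 10^-3 = 8.634 × 10^-4 mol
[BrO3^-] = 8.634 × 10^-4 / 0.02011 = 0.04293 mol/L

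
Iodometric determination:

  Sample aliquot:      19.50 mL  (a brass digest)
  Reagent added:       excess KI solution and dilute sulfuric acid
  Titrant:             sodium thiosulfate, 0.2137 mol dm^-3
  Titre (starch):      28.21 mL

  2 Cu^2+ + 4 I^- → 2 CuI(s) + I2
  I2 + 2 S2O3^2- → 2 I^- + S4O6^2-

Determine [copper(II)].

n(S2O3^2-) = 0.02821 × 0.2137 = 6.028 × 10^-3 mol
n(I2) = n(S2O3^2-)/2 = 3.014 × 10^-3 mol
From the 2:1 ratio, n(Cu2+) in the aliquot = 2/1 × 3.014 × 10^-3 = 6.028 × 10^-3 mol
[Cu2+] = 6.028 × 10^-3 / 0.01950 = 0.3092 mol/L

0.3092 mol/L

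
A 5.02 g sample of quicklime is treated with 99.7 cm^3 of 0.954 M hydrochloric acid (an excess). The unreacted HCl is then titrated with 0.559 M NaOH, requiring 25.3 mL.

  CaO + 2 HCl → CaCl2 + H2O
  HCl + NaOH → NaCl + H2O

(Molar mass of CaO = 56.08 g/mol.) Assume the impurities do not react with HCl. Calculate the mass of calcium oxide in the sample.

n(HCl) added = 0.0997 × 0.954 = 0.0951 mol
n(NaOH) used in back-titration = 0.0253 × 0.559 = 0.0141 mol
n(HCl) left over = 0.0141 mol (1:1 ratio)
n(HCl) consumed by analyte = 0.0951 − 0.0141 = 0.0810 mol
From the 1:2 ratio, n(CaO) = 1/2 × 0.0810 = 0.0405 mol
mass of CaO = 0.0405 × 56.08 = 2.27 g

2.27 g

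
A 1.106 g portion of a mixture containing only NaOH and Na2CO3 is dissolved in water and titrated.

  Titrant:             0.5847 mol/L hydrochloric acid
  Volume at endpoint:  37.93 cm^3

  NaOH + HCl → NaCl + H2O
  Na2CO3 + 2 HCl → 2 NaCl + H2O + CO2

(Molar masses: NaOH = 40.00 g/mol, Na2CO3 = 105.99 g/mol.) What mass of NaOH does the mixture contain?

n(HCl) = 0.03793 × 0.5847 = 0.02218 mol
Let x = n(NaOH), y = n(Na2CO3).
Titrant: 1x + 2y = 0.02218;  mass: 40.00x + 105.99y = 1.106
Solving, x = 5.333 × 10^-3 mol, y = 8.422 × 10^-3 mol
mass of NaOH = 5.333 × 10^-3 × 40.00 = 0.2133 g

0.2133 g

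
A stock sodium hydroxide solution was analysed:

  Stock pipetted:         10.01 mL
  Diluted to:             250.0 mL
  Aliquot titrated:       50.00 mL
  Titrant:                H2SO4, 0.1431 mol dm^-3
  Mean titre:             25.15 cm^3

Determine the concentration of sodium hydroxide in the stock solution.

2 NaOH + H2SO4 → Na2SO4 + 2 H2O
n(H2SO4) = 0.02515 × 0.1431 = 3.599 × 10^-3 mol
From the 2:1 ratio, n(NaOH) in the aliquot = 2/1 × 3.599 × 10^-3 = 7.198 × 10^-3 mol
[NaOH]_dilute = 7.198 × 10^-3 / 0.05000 = 0.1440 mol/L
Dilution factor = 250.0 / 10.01 = 24.98
[NaOH]_stock = 0.1440 × 24.98 = 3.595 mol/L

3.595 mol/L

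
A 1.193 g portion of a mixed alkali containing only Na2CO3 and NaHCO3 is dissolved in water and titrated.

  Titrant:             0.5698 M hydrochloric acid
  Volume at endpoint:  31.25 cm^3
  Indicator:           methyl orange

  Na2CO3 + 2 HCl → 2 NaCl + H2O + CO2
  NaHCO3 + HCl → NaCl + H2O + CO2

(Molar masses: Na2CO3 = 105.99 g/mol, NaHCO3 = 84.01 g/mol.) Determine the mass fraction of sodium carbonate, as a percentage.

43.38 %

n(HCl) = 0.03125 × 0.5698 = 0.01781 mol
Let x = n(Na2CO3), y = n(NaHCO3).
Titrant: 2x + 1y = 0.01781;  mass: 105.99x + 84.01y = 1.193
Solving, x = 4.883 × 10^-3 mol, y = 8.040 × 10^-3 mol
mass of Na2CO3 = 4.883 × 10^-3 × 105.99 = 0.5176 g
% Na2CO3 = 0.5176 / 1.193 × 100 = 43.38 %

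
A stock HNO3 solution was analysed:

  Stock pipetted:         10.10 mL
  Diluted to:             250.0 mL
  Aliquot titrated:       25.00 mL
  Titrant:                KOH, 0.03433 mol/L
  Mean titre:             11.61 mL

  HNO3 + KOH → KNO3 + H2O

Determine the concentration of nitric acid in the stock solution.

0.3946 mol/L

n(KOH) = 0.01161 × 0.03433 = 3.986 × 10^-4 mol
n(HNO3) in the aliquot = 3.986 × 10^-4 mol (1:1 ratio)
[HNO3]_dilute = 3.986 × 10^-4 / 0.02500 = 0.01594 mol/L
Dilution factor = 250.0 / 10.10 = 24.75
[HNO3]_stock = 0.01594 × 24.75 = 0.3946 mol/L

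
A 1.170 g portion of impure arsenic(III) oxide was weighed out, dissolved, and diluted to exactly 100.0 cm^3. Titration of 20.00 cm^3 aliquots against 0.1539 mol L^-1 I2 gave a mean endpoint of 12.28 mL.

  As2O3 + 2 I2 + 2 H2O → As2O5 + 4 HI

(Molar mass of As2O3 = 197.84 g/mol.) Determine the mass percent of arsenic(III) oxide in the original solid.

n(I2) per titration = 0.01228 × 0.1539 = 1.890 × 10^-3 mol
From the 1:2 ratio, n(As2O3) in each aliquot = 1/2 × 1.890 × 10^-3 = 9.449 × 10^-4 mol
n(As2O3) in the whole flask = 9.449 × 10^-4 × 100.0/20.00 = 4.725 × 10^-3 mol
mass of As2O3 = 4.725 × 10^-3 × 197.84 = 0.9347 g
% As2O3 = 0.9347 / 1.170 × 100 = 79.89 %

79.89 %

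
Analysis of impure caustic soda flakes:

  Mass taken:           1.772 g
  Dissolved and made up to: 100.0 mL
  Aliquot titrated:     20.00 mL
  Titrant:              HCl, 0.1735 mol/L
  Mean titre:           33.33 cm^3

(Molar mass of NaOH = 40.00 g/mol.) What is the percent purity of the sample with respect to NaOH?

65.27 %

NaOH + HCl → NaCl + H2O
n(HCl) per titration = 0.03333 × 0.1735 = 5.783 × 10^-3 mol
n(NaOH) in each aliquot = 5.783 × 10^-3 mol (1:1 ratio)
n(NaOH) in the whole flask = 5.783 × 10^-3 × 100.0/20.00 = 0.02891 mol
mass of NaOH = 0.02891 × 40.00 = 1.157 g
% NaOH = 1.157 / 1.772 × 100 = 65.27 %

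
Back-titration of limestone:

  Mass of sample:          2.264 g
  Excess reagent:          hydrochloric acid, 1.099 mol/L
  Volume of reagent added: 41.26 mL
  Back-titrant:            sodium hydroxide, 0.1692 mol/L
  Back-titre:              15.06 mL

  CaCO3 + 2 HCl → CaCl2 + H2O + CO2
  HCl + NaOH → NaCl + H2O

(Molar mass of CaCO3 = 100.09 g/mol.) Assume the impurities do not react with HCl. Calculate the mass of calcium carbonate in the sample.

n(HCl) added = 0.04126 × 1.099 = 0.04534 mol
n(NaOH) used in back-titration = 0.01506 × 0.1692 = 2.548 × 10^-3 mol
n(HCl) left over = 2.548 × 10^-3 mol (1:1 ratio)
n(HCl) consumed by analyte = 0.04534 − 2.548 × 10^-3 = 0.04280 mol
From the 1:2 ratio, n(CaCO3) = 1/2 × 0.04280 = 0.02140 mol
mass of CaCO3 = 0.02140 × 100.09 = 2.142 g

2.142 g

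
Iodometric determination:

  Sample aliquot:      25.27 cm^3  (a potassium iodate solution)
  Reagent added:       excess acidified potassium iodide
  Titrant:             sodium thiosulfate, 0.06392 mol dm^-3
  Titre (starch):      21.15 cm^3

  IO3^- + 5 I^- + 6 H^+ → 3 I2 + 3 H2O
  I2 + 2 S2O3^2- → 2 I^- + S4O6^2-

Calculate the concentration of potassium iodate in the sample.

0.008916 mol/L

n(S2O3^2-) = 0.02115 × 0.06392 = 1.352 × 10^-3 mol
n(I2) = n(S2O3^2-)/2 = 6.760 × 10^-4 mol
From the 1:3 ratio, n(IO3^-) in the aliquot = 1/3 × 6.760 × 10^-4 = 2.253 × 10^-4 mol
[IO3^-] = 2.253 × 10^-4 / 0.02527 = 0.008916 mol/L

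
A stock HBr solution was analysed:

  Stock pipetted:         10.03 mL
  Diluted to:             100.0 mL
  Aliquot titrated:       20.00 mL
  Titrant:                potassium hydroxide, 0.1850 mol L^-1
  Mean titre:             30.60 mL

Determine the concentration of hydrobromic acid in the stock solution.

2.822 mol/L

HBr + KOH → KBr + H2O
n(KOH) = 0.03060 × 0.1850 = 5.661 × 10^-3 mol
n(HBr) in the aliquot = 5.661 × 10^-3 mol (1:1 ratio)
[HBr]_dilute = 5.661 × 10^-3 / 0.02000 = 0.2831 mol/L
Dilution factor = 100.0 / 10.03 = 9.970
[HBr]_stock = 0.2831 × 9.970 = 2.822 mol/L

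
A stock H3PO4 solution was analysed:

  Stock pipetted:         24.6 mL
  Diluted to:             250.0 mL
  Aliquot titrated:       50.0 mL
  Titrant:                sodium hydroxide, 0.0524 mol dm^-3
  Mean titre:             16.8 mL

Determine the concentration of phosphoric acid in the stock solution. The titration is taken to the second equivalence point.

H3PO4 + 2 NaOH → Na2HPO4 + 2 H2O
n(NaOH) = 0.0168 × 0.0524 = 8.80 × 10^-4 mol
From the 1:2 ratio, n(H3PO4) in the aliquot = 1/2 × 8.80 × 10^-4 = 4.40 × 10^-4 mol
[H3PO4]_dilute = 4.40 × 10^-4 / 0.0500 = 0.00880 mol/L
Dilution factor = 250.0 / 24.6 = 10.16
[H3PO4]_stock = 0.00880 × 10.16 = 0.0895 mol/L

0.0895 mol/L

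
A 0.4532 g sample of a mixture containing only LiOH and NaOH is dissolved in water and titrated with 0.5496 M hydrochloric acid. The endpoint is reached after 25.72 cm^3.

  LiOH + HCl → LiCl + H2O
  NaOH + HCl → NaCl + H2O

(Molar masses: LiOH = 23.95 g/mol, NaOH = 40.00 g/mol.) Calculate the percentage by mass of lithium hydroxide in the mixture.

n(HCl) = 0.02572 × 0.5496 = 0.01414 mol
Let x = n(LiOH), y = n(NaOH).
Titrant: 1x + 1y = 0.01414;  mass: 23.95x + 40.00y = 0.4532
Solving, x = 6.992 × 10^-3 mol, y = 7.143 × 10^-3 mol
mass of LiOH = 6.992 × 10^-3 × 23.95 = 0.1675 g
% LiOH = 0.1675 / 0.4532 × 100 = 36.95 %

36.95 %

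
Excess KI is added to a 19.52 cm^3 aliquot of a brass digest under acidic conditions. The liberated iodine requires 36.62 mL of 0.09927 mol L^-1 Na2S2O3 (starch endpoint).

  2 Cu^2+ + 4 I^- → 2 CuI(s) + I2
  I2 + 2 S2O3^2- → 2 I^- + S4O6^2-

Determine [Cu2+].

n(S2O3^2-) = 0.03662 × 0.09927 = 3.635 × 10^-3 mol
n(I2) = n(S2O3^2-)/2 = 1.818 × 10^-3 mol
From the 2:1 ratio, n(Cu2+) in the aliquot = 2/1 × 1.818 × 10^-3 = 3.635 × 10^-3 mol
[Cu2+] = 3.635 × 10^-3 / 0.01952 = 0.1862 mol/L

0.1862 mol/L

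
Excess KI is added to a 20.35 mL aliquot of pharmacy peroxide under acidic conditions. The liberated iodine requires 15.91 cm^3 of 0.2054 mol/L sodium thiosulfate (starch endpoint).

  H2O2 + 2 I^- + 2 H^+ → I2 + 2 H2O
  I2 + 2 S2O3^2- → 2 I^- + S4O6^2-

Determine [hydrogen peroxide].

0.08029 mol/L

n(S2O3^2-) = 0.01591 × 0.2054 = 3.268 × 10^-3 mol
n(I2) = n(S2O3^2-)/2 = 1.634 × 10^-3 mol
n(H2O2) in the aliquot = 1.634 × 10^-3 mol (1:1 ratio)
[H2O2] = 1.634 × 10^-3 / 0.02035 = 0.08029 mol/L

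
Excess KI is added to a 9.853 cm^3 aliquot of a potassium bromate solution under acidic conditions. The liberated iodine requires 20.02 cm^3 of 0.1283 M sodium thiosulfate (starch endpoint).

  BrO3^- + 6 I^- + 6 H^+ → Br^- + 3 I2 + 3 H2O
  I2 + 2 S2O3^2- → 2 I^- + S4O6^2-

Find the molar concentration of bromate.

0.04345 M

n(S2O3^2-) = 0.02002 × 0.1283 = 2.569 × 10^-3 mol
n(I2) = n(S2O3^2-)/2 = 1.284 × 10^-3 mol
From the 1:3 ratio, n(BrO3^-) in the aliquot = 1/3 × 1.284 × 10^-3 = 4.281 × 10^-4 mol
[BrO3^-] = 4.281 × 10^-4 / 0.009853 = 0.04345 mol/L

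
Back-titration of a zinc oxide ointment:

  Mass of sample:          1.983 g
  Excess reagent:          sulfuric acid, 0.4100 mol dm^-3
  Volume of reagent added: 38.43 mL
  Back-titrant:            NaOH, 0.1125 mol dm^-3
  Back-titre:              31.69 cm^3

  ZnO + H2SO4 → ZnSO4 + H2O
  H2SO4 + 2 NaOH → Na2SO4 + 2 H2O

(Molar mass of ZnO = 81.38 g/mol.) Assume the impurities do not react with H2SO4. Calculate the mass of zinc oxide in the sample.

n(H2SO4) added = 0.03843 × 0.4100 = 0.01576 mol
n(NaOH) used in back-titration = 0.03169 × 0.1125 = 3.565 × 10^-3 mol
From the 1:2 ratio, n(H2SO4) left over = 1/2 × 3.565 × 10^-3 = 1.783 × 10^-3 mol
n(H2SO4) consumed by analyte = 0.01576 − 1.783 × 10^-3 = 0.01397 mol
n(ZnO) = 0.01397 mol (1:1 ratio)
mass of ZnO = 0.01397 × 81.38 = 1.137 g

1.137 g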